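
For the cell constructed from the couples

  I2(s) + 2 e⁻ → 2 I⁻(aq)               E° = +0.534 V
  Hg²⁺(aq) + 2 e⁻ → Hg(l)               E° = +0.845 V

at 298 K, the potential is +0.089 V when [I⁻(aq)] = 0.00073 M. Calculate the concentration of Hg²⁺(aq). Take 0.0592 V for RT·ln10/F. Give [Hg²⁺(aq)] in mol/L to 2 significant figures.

0.059 M

Hg²⁺/Hg is the cathode (higher E°); E°cell = +0.845 − (+0.534) = +0.311 V with n = 2.
From the Nernst equation, log Q = n(E° − E)/0.0592 = 2·(+0.311 − (+0.089))/0.0592 = 7.500.
For Hg²⁺(aq) + 2 I⁻(aq) → Hg(l) + I2(s), the reaction quotient is Q = 1 / ([Hg²⁺(aq)]·[I⁻(aq)]^2).
Solving for the unknown gives log [Hg²⁺(aq)] = −1.227, so [Hg²⁺(aq)] ≈ 0.059 M.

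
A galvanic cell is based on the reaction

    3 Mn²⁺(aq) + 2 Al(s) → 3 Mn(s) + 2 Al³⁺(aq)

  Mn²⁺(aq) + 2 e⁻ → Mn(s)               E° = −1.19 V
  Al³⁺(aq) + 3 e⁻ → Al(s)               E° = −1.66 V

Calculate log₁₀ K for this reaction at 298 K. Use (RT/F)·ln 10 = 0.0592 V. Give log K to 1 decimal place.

log K = 47.6

The Mn²⁺/Mn couple is reduced (cathode); E°cell = −1.19 − (−1.66) = +0.47 V with n = 6.
At equilibrium E = 0, so log K = nE°cell / 0.0592 = (6)(+0.47) / 0.0592 = 47.6.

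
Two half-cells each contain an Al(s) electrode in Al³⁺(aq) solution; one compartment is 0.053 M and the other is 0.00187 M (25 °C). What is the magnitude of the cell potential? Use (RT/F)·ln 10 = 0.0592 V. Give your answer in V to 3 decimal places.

For a concentration cell E°cell = 0, since both electrodes use the same couple.
The compartment with the higher Al³⁺(aq) concentration (0.053 M) acts as the cathode; ions are reduced there and produced at the dilute (0.00187 M) anode.
With n = 3, Ecell = −(0.0592/3)·log([dilute]/[conc]) = −(0.0592/3)·log(0.00187/0.053) = +0.029 V.

0.029 V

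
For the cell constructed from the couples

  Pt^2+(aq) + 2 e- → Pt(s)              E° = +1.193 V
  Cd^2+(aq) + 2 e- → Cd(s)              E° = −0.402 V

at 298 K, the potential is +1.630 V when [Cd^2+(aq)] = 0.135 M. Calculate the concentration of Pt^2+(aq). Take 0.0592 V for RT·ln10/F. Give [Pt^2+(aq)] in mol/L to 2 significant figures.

With Pt²⁺/Pt at the cathode and Cd²⁺/Cd at the anode, E°cell = +1.193 − (−0.402) = +1.595 V (n = 2).
From the Nernst equation, log Q = n(E° − E)/0.0592 = 2·(+1.595 − (+1.630))/0.0592 = −1.182.
Balancing electrons gives Pt^2+(aq) + Cd(s) → Pt(s) + Cd^2+(aq); thus Q = [Cd^2+(aq)] / [Pt^2+(aq)].
Solving for the unknown gives log [Pt^2+(aq)] = 0.312, so [Pt^2+(aq)] ≈ 2.1 M.

2.1 M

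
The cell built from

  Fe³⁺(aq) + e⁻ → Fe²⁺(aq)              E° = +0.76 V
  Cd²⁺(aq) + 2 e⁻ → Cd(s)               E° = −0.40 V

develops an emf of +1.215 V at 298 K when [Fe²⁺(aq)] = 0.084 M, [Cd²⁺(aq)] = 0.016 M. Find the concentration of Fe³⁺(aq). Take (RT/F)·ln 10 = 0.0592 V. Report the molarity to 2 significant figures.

0.090 M

Fe³⁺/Fe²⁺ is the cathode (higher E°); E°cell = +0.76 − (−0.40) = +1.16 V with n = 2.
From the Nernst equation, log Q = n(E° − E)/0.0592 = 2·(+1.16 − (+1.215))/0.0592 = −1.858.
The balanced reaction is 2 Fe³⁺(aq) + Cd(s) → 2 Fe²⁺(aq) + Cd²⁺(aq), so Q = ([Fe²⁺(aq)]^2·[Cd²⁺(aq)]) / [Fe³⁺(aq)]^2.
Isolating [Fe³⁺(aq)] in Q = 10^{−1.858} yields log [Fe³⁺(aq)] = −1.045, i.e. 0.090 M.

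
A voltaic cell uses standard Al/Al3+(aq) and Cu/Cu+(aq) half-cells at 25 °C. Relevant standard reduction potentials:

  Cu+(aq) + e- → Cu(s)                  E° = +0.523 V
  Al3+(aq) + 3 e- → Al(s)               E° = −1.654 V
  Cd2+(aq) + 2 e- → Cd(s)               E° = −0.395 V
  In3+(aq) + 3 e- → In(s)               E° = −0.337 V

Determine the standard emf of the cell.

+2.177 V

Of the two couples in this cell, the one with the more positive reduction potential is reduced at the cathode: here that is Cu⁺/Cu (+0.523 V); Al³⁺/Al (−1.654 V) is the anode.
E°cell = E°(cathode) − E°(anode) = +0.523 − (−1.654) = +2.177 V.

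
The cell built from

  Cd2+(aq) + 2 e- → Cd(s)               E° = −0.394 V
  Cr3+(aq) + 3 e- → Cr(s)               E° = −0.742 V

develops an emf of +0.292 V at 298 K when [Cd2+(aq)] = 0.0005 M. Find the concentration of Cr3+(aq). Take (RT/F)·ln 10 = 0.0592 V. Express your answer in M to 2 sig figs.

Cd²⁺/Cd is the cathode (higher E°); E°cell = −0.394 − (−0.742) = +0.348 V with n = 6.
From the Nernst equation, log Q = n(E° − E)/0.0592 = 6·(+0.348 − (+0.292))/0.0592 = 5.676.
For 3 Cd2+(aq) + 2 Cr(s) → 3 Cd(s) + 2 Cr3+(aq), the reaction quotient is Q = [Cr3+(aq)]^2 / [Cd2+(aq)]^3.
Substituting the known concentrations and solving, log [Cr3+(aq)] = −2.114 and [Cr3+(aq)] = 0.0077 M.

0.0077 M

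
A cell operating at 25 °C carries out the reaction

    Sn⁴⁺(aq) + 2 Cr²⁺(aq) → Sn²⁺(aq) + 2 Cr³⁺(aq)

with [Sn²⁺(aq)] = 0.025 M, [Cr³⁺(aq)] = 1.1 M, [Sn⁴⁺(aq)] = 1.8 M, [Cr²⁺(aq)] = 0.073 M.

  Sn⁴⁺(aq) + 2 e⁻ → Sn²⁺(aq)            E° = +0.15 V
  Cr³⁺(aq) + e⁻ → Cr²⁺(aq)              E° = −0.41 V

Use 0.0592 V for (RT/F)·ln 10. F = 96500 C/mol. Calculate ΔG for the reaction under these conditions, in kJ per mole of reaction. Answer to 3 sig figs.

The standard cell potential is +0.15 − (−0.41) = +0.56 V, with n = 2 electrons in the balanced equation.
The reaction quotient is ([Sn²⁺(aq)]·[Cr³⁺(aq)]^2) / ([Sn⁴⁺(aq)]·[Cr²⁺(aq)]^2) = 3.15; by Nernst, E = +0.56 − (0.0592/2)(0.499) = +0.5452 V.
ΔG = −nFE = −(2)(96500)(+0.5452) J/mol = −105 kJ/mol.

−105 kJ/mol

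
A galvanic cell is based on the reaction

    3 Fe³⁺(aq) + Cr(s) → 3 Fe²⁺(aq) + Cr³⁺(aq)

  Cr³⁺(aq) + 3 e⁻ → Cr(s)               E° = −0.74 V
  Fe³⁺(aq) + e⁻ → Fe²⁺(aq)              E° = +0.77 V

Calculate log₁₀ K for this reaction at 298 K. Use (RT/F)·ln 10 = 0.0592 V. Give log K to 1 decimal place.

The Fe³⁺/Fe²⁺ couple is reduced (cathode); E°cell = +0.77 − (−0.74) = +1.51 V with n = 3.
At equilibrium E = 0, so log K = nE°cell / 0.0592 = (3)(+1.51) / 0.0592 = 76.5.

log K = 76.5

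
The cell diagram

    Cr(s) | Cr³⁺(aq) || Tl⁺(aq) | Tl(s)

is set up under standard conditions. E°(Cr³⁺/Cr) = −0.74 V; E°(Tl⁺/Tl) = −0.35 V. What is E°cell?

By convention the left-hand electrode in cell notation is the anode (oxidation) and the right-hand electrode is the cathode (reduction).
E°cell = E°(right) − E°(left) = −0.35 − (−0.74) = +0.39 V.

+0.39 V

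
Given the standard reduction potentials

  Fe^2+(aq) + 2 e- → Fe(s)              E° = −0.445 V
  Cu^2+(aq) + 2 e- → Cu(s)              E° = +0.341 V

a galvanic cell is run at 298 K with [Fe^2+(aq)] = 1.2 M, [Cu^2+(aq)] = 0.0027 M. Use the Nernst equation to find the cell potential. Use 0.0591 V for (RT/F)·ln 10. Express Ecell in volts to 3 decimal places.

+0.708 V

Since E°(Cu²⁺/Cu) > E°(Fe²⁺/Fe), Cu²⁺/Cu serves as the cathode.
E°cell = +0.341 − (−0.445) = +0.786 V, with n = 2 electrons transferred.
For the overall reaction Cu^2+(aq) + Fe(s) → Cu(s) + Fe^2+(aq), Q = [Fe^2+(aq)] / [Cu^2+(aq)] = 444, giving log Q = 2.648.
Applying E = E° − (RT ln10/nF)·log Q gives +0.786 − (0.0591/2)(2.648) = +0.708 V.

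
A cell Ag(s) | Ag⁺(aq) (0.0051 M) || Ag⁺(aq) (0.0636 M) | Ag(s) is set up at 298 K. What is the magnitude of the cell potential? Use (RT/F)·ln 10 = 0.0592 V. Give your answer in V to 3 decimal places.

0.065 V

For a concentration cell E°cell = 0, since both electrodes use the same couple.
The compartment with the higher Ag⁺(aq) concentration (0.0636 M) acts as the cathode; ions are reduced there and produced at the dilute (0.0051 M) anode.
With n = 1, Ecell = −(0.0592/1)·log([dilute]/[conc]) = −(0.0592/1)·log(0.0051/0.0636) = +0.065 V.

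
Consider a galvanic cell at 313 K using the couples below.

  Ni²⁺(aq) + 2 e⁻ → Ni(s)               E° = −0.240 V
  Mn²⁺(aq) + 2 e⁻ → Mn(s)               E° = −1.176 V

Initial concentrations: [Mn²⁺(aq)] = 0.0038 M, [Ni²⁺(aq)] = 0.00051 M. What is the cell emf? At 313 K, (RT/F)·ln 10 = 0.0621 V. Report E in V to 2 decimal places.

The Ni²⁺/Ni couple has the more positive E°, so it is the cathode; Mn²⁺/Mn is the anode.
E°cell = E°cat − E°an = −0.240 − (−1.176) = +0.936 V; n = 2.
Balancing gives Ni²⁺(aq) + Mn(s) → Ni(s) + Mn²⁺(aq); hence Q = [Mn²⁺(aq)] / [Ni²⁺(aq)] = 7.45 (log Q = 0.872).
E = E° − (0.0621/n)·log Q = +0.936 − (0.0621/2)(0.872) = +0.91 V.

+0.91 V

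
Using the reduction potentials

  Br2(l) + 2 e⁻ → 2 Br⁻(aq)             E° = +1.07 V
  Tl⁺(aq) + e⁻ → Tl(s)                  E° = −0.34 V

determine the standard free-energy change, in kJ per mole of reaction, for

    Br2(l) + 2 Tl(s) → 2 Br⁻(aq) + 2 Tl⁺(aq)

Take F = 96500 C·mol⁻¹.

−272 kJ/mol

In the reaction as written Br2(l) is reduced, so the Br₂/Br⁻ couple is the cathode and Tl⁺/Tl is the anode.
E°cell = +1.07 − (−0.34) = +1.41 V; balancing electrons gives n = 2.
ΔG° = −nFE°cell = −(2)(96500)(+1.41) J/mol = −272 kJ/mol.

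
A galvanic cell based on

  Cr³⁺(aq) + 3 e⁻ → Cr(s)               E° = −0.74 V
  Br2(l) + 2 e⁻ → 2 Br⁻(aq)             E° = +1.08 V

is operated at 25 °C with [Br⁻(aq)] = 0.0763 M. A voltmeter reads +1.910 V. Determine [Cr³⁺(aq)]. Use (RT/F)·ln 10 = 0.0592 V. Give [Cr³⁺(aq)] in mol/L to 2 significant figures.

The Br₂/Br⁻ couple has the larger reduction potential, so it is the cathode: E°cell = +1.08 − (−0.74) = +1.82 V and n = 6.
Since E = E° − (0.0592/n)·log Q, log Q = n(E° − E)/0.0592 = −9.122.
The balanced reaction is 3 Br2(l) + 2 Cr(s) → 6 Br⁻(aq) + 2 Cr³⁺(aq), so Q = [Br⁻(aq)]^6·[Cr³⁺(aq)]^2.
Solving for the unknown gives log [Cr³⁺(aq)] = −1.209, so [Cr³⁺(aq)] ≈ 0.062 M.

0.062 M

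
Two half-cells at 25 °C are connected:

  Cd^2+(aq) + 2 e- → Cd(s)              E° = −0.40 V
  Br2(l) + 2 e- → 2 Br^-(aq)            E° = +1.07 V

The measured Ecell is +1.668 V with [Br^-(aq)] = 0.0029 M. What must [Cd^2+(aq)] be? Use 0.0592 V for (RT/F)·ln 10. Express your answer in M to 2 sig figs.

0.024 M

With Br₂/Br⁻ at the cathode and Cd²⁺/Cd at the anode, E°cell = +1.07 − (−0.40) = +1.47 V (n = 2).
From the Nernst equation, log Q = n(E° − E)/0.0592 = 2·(+1.47 − (+1.668))/0.0592 = −6.689.
Balancing electrons gives Br2(l) + Cd(s) → 2 Br^-(aq) + Cd^2+(aq); thus Q = [Br^-(aq)]^2·[Cd^2+(aq)].
Substituting the known concentrations and solving, log [Cd^2+(aq)] = −1.614 and [Cd^2+(aq)] = 0.024 M.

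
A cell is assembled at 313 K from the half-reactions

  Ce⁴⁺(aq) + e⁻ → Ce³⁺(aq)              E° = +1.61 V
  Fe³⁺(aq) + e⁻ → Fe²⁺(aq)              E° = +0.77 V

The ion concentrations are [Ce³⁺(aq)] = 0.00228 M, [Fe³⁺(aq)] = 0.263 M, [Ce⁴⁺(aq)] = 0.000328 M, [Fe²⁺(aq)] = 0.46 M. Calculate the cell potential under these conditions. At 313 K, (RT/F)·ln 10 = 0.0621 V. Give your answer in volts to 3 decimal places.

+0.803 V

Since E°(Ce⁴⁺/Ce³⁺) > E°(Fe³⁺/Fe²⁺), Ce⁴⁺/Ce³⁺ serves as the cathode.
E°cell = E°cat − E°an = +1.61 − (+0.77) = +0.84 V; n = 1.
The balanced reaction is Ce⁴⁺(aq) + Fe²⁺(aq) → Ce³⁺(aq) + Fe³⁺(aq), so Q = ([Ce³⁺(aq)]·[Fe³⁺(aq)]) / ([Ce⁴⁺(aq)]·[Fe²⁺(aq)]) = 3.97 and log Q = 0.599.
Applying E = E° − (RT ln10/nF)·log Q gives +0.84 − (0.0621/1)(0.599) = +0.803 V.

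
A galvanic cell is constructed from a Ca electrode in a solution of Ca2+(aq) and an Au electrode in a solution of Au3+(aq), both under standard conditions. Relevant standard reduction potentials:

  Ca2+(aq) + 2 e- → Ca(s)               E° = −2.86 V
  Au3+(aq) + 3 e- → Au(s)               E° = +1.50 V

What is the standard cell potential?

+4.36 V

Of the two couples in this cell, the one with the more positive reduction potential is reduced at the cathode: here that is Au³⁺/Au (+1.50 V); Ca²⁺/Ca (−2.86 V) is the anode.
E°cell = E°(cathode) − E°(anode) = +1.50 − (−2.86) = +4.36 V.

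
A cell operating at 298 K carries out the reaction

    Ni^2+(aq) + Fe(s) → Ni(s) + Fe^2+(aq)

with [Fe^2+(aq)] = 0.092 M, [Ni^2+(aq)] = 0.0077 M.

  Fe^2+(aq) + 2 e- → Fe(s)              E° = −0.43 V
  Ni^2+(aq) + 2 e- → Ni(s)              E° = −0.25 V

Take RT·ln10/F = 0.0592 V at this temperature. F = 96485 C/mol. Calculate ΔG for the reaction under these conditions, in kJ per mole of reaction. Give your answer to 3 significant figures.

With Ni²⁺/Ni reduced at the cathode, E°cell = −0.25 − (−0.43) = +0.18 V and n = 2.
Q = [Fe^2+(aq)] / [Ni^2+(aq)] = 11.9, so log Q = 1.077 and E = +0.18 − (0.0592/2)(1.077) = +0.1481 V.
Then ΔG = −nFE = −2 × 96485 × +0.1481 J/mol = −28.6 kJ/mol.

−28.6 kJ/mol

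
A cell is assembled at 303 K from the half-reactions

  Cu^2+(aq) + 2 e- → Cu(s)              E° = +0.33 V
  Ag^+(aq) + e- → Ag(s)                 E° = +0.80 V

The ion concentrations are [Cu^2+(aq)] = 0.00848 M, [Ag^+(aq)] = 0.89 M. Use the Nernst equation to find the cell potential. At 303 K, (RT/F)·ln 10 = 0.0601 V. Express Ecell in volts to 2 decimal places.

Since E°(Ag⁺/Ag) > E°(Cu²⁺/Cu), Ag⁺/Ag serves as the cathode.
E°cell = E°cat − E°an = +0.80 − (+0.33) = +0.47 V; n = 2.
For the overall reaction 2 Ag^+(aq) + Cu(s) → 2 Ag(s) + Cu^2+(aq), Q = [Cu^2+(aq)] / [Ag^+(aq)]^2 = 0.0107, giving log Q = −1.970.
Applying E = E° − (RT ln10/nF)·log Q gives +0.47 − (0.0601/2)(−1.970) = +0.53 V.

+0.53 V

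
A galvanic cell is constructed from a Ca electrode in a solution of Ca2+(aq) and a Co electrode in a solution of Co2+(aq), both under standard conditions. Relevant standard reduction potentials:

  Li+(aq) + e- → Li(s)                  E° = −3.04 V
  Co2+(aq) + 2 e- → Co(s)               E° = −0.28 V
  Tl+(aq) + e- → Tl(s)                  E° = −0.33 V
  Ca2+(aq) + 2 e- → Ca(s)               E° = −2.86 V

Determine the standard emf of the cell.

+2.58 V

The Co²⁺/Co couple has the higher E°, so Co ion is reduced (cathode) and Ca is oxidized (anode).
E°cell = E°(cathode) − E°(anode) = −0.28 − (−2.86) = +2.58 V.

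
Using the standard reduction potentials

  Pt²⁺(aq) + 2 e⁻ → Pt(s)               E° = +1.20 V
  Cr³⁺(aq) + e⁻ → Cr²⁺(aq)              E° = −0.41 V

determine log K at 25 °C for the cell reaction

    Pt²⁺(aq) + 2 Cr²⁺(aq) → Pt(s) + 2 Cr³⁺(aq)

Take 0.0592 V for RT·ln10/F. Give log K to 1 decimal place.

log K = 54.4

The Pt²⁺/Pt couple is reduced (cathode); E°cell = +1.20 − (−0.41) = +1.61 V with n = 2.
At equilibrium E = 0, so log K = nE°cell / 0.0592 = (2)(+1.61) / 0.0592 = 54.4.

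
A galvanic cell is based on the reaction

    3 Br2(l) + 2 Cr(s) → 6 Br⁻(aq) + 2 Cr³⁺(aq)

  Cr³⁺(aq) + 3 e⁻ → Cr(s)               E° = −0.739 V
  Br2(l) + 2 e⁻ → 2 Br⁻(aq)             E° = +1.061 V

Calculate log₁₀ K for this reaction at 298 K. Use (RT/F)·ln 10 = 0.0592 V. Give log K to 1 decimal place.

The Br₂/Br⁻ couple is reduced (cathode); E°cell = +1.061 − (−0.739) = +1.800 V with n = 6.
At equilibrium E = 0, so log K = nE°cell / 0.0592 = (6)(+1.800) / 0.0592 = 182.4.

log K = 182.4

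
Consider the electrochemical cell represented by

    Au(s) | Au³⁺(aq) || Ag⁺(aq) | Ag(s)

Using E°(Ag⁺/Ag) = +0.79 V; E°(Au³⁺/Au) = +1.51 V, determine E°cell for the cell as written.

By convention the left-hand electrode in cell notation is the anode (oxidation) and the right-hand electrode is the cathode (reduction).
E°cell = E°(right) − E°(left) = +0.79 − (+1.51) = −0.72 V.
The negative sign shows that, as written, the cell would require an external voltage to drive the reaction.

−0.72 V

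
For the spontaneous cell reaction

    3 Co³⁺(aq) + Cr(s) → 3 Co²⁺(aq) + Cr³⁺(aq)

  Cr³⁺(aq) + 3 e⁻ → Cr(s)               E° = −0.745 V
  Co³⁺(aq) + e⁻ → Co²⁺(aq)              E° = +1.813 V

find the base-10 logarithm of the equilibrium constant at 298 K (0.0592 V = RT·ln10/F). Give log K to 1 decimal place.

log K = 129.6

The Co³⁺/Co²⁺ couple is reduced (cathode); E°cell = +1.813 − (−0.745) = +2.558 V with n = 3.
At equilibrium E = 0, so log K = nE°cell / 0.0592 = (3)(+2.558) / 0.0592 = 129.6.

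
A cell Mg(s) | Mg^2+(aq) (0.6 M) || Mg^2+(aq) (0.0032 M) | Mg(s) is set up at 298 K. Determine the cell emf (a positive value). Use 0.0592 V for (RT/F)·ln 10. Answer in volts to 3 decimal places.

0.067 V

For a concentration cell E°cell = 0, since both electrodes use the same couple.
The compartment with the higher Mg^2+(aq) concentration (0.6 M) acts as the cathode; ions are reduced there and produced at the dilute (0.0032 M) anode.
With n = 2, Ecell = −(0.0592/2)·log([dilute]/[conc]) = −(0.0592/2)·log(0.0032/0.6) = +0.067 V.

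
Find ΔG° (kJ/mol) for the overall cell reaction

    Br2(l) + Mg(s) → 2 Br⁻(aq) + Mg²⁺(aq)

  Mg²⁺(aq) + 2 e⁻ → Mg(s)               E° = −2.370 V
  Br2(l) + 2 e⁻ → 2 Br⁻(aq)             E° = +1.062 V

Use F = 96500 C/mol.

−662 kJ/mol

In the reaction as written Br2(l) is reduced, so the Br₂/Br⁻ couple is the cathode and Mg²⁺/Mg is the anode.
E°cell = +1.062 − (−2.370) = +3.432 V; balancing electrons gives n = 2.
ΔG° = −nFE°cell = −(2)(96500)(+3.432) J/mol = −662 kJ/mol.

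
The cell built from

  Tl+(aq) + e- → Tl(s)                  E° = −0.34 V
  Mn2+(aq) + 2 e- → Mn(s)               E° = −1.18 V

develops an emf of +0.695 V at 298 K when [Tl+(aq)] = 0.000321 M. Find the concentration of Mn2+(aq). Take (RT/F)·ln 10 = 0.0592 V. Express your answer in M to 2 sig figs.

Tl⁺/Tl is the cathode (higher E°); E°cell = −0.34 − (−1.18) = +0.84 V with n = 2.
From the Nernst equation, log Q = n(E° − E)/0.0592 = 2·(+0.84 − (+0.695))/0.0592 = 4.899.
The balanced reaction is 2 Tl+(aq) + Mn(s) → 2 Tl(s) + Mn2+(aq), so Q = [Mn2+(aq)] / [Tl+(aq)]^2.
Isolating [Mn2+(aq)] in Q = 10^{4.899} yields log [Mn2+(aq)] = −2.088, i.e. 0.0082 M.

0.0082 M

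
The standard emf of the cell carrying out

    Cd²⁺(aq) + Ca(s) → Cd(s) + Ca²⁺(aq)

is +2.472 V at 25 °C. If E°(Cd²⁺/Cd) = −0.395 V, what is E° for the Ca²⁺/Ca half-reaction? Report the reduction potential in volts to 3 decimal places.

−2.867 V

In the reaction as written the Cd²⁺/Cd couple is reduced (cathode) and Ca²⁺/Ca is oxidized (anode), so E°cell = E°(Cd²⁺/Cd) − E°(Ca²⁺/Ca).
E°(Ca²⁺/Ca) = E°(cathode) − E°cell = −0.395 − (+2.472) = −2.867 V.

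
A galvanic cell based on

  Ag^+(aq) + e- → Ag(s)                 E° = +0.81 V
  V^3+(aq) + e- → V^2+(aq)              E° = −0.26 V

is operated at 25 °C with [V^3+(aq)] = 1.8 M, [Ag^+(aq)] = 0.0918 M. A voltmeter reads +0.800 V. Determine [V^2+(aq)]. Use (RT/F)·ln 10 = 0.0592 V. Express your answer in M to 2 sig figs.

The Ag⁺/Ag couple has the larger reduction potential, so it is the cathode: E°cell = +0.81 − (−0.26) = +1.07 V and n = 1.
From the Nernst equation, log Q = n(E° − E)/0.0592 = 1·(+1.07 − (+0.800))/0.0592 = 4.561.
The balanced reaction is Ag^+(aq) + V^2+(aq) → Ag(s) + V^3+(aq), so Q = [V^3+(aq)] / ([Ag^+(aq)]·[V^2+(aq)]).
Isolating [V^2+(aq)] in Q = 10^{4.561} yields log [V^2+(aq)] = −3.269, i.e. 0.00054 M.

0.00054 M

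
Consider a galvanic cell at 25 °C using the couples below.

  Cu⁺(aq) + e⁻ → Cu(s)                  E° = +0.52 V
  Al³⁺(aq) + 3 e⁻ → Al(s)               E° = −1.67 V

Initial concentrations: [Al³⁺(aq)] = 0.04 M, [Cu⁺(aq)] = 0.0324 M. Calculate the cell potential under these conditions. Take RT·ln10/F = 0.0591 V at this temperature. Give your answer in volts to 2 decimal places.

Cu⁺/Cu is reduced (cathode, E° = +0.52 V) and Al³⁺/Al is oxidized (anode).
E°cell = +0.52 − (−1.67) = +2.19 V, with n = 3 electrons transferred.
Balancing gives 3 Cu⁺(aq) + Al(s) → 3 Cu(s) + Al³⁺(aq); hence Q = [Al³⁺(aq)] / [Cu⁺(aq)]^3 = 1.18×10^3 (log Q = 3.070).
Applying E = E° − (RT ln10/nF)·log Q gives +2.19 − (0.0591/3)(3.070) = +2.13 V.

+2.13 V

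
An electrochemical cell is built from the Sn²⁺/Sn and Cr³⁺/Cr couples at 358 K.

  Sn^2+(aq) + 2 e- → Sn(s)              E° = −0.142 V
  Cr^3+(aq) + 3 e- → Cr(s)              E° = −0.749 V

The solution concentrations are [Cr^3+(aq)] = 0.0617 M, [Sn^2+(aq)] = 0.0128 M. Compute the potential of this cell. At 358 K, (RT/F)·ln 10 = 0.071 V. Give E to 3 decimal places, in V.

Since E°(Sn²⁺/Sn) > E°(Cr³⁺/Cr), Sn²⁺/Sn serves as the cathode.
The standard potential is −0.142 − (−0.749) = +0.607 V and the balanced reaction transfers n = 6 electrons.
For the overall reaction 3 Sn^2+(aq) + 2 Cr(s) → 3 Sn(s) + 2 Cr^3+(aq), Q = [Cr^3+(aq)]^2 / [Sn^2+(aq)]^3 = 1.82×10^3, giving log Q = 3.259.
E = E° − (0.071/n)·log Q = +0.607 − (0.071/6)(3.259) = +0.568 V.

+0.568 V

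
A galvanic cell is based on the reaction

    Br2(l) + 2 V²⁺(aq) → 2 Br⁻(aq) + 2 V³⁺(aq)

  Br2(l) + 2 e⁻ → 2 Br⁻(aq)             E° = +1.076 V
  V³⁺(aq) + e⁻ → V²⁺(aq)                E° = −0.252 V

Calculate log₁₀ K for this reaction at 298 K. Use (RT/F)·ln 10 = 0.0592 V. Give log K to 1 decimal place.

log K = 44.9

The Br₂/Br⁻ couple is reduced (cathode); E°cell = +1.076 − (−0.252) = +1.328 V with n = 2.
At equilibrium E = 0, so log K = nE°cell / 0.0592 = (2)(+1.328) / 0.0592 = 44.9.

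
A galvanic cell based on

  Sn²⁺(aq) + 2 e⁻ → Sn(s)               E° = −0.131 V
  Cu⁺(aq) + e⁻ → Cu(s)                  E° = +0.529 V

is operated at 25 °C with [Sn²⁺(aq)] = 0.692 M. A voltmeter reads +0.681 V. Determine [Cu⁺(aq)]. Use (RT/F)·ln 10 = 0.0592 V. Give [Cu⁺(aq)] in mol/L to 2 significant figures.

The Cu⁺/Cu couple has the larger reduction potential, so it is the cathode: E°cell = +0.529 − (−0.131) = +0.660 V and n = 2.
Rearranging E = E° − (0.0592/n)·log Q gives log Q = 2(+0.660 − (+0.681))/0.0592 = −0.709.
For 2 Cu⁺(aq) + Sn(s) → 2 Cu(s) + Sn²⁺(aq), the reaction quotient is Q = [Sn²⁺(aq)] / [Cu⁺(aq)]^2.
Substituting the known concentrations and solving, log [Cu⁺(aq)] = 0.275 and [Cu⁺(aq)] = 1.9 M.

1.9 M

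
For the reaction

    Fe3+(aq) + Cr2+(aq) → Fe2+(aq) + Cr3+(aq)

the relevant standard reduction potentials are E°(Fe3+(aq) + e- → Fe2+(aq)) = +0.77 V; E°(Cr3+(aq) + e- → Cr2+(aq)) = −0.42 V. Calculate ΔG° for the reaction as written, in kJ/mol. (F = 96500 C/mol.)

In the reaction as written Fe3+(aq) is reduced, so the Fe³⁺/Fe²⁺ couple is the cathode and Cr³⁺/Cr²⁺ is the anode.
E°cell = +0.77 − (−0.42) = +1.19 V; balancing electrons gives n = 1.
ΔG° = −nFE°cell = −(1)(96500)(+1.19) J/mol = −115 kJ/mol.

−115 kJ/mol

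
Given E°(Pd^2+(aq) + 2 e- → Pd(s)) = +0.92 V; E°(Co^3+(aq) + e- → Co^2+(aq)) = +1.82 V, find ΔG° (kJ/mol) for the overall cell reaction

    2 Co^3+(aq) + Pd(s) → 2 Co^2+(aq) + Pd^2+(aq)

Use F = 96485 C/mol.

In the reaction as written Co^3+(aq) is reduced, so the Co³⁺/Co²⁺ couple is the cathode and Pd²⁺/Pd is the anode.
E°cell = +1.82 − (+0.92) = +0.90 V; balancing electrons gives n = 2.
ΔG° = −nFE°cell = −(2)(96485)(+0.90) J/mol = −174 kJ/mol.

−174 kJ/mol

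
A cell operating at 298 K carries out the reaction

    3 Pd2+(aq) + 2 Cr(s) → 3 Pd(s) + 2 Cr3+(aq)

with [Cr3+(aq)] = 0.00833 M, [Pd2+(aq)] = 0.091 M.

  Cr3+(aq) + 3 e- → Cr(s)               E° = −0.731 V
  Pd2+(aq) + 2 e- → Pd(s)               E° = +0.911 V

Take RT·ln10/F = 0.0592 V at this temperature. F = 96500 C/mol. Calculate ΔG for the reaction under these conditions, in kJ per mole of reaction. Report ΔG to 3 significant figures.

With Pd²⁺/Pd reduced at the cathode, E°cell = +0.911 − (−0.731) = +1.642 V and n = 6.
The reaction quotient is [Cr3+(aq)]^2 / [Pd2+(aq)]^3 = 0.0921; by Nernst, E = +1.642 − (0.0592/6)(−1.036) = +1.6522 V.
ΔG = −nFE = −(6)(96500)(+1.6522) J/mol = −957 kJ/mol.

−957 kJ/mol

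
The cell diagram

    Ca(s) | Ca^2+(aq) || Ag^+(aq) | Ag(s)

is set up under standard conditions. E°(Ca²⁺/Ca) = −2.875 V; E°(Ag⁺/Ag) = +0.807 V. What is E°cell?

+3.682 V

By convention the left-hand electrode in cell notation is the anode (oxidation) and the right-hand electrode is the cathode (reduction).
E°cell = E°(right) − E°(left) = +0.807 − (−2.875) = +3.682 V.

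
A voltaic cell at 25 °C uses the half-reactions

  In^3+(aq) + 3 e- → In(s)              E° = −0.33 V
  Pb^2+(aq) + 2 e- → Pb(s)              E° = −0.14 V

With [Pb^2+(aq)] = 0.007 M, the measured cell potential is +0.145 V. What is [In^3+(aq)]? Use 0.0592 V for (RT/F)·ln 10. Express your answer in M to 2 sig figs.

With Pb²⁺/Pb at the cathode and In³⁺/In at the anode, E°cell = −0.14 − (−0.33) = +0.19 V (n = 6).
Since E = E° − (0.0592/n)·log Q, log Q = n(E° − E)/0.0592 = 4.561.
For 3 Pb^2+(aq) + 2 In(s) → 3 Pb(s) + 2 In^3+(aq), the reaction quotient is Q = [In^3+(aq)]^2 / [Pb^2+(aq)]^3.
Solving for the unknown gives log [In^3+(aq)] = −0.952, so [In^3+(aq)] ≈ 0.11 M.

0.11 M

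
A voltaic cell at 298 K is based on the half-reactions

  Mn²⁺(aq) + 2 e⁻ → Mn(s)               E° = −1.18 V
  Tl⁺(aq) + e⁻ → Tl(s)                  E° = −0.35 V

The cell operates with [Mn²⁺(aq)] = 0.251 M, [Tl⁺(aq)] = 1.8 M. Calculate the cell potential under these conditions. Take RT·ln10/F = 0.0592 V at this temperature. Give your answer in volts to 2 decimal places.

+0.86 V

The Tl⁺/Tl couple has the more positive E°, so it is the cathode; Mn²⁺/Mn is the anode.
E°cell = −0.35 − (−1.18) = +0.83 V, with n = 2 electrons transferred.
For the overall reaction 2 Tl⁺(aq) + Mn(s) → 2 Tl(s) + Mn²⁺(aq), Q = [Mn²⁺(aq)] / [Tl⁺(aq)]^2 = 0.0775, giving log Q = −1.111.
By the Nernst equation, E = +0.83 − (0.0592/2)·(−1.111) = +0.86 V.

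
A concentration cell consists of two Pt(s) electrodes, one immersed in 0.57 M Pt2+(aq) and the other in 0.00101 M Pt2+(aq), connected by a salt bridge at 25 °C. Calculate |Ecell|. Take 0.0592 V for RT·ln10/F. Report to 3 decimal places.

0.081 V

For a concentration cell E°cell = 0, since both electrodes use the same couple.
The compartment with the higher Pt2+(aq) concentration (0.57 M) acts as the cathode; ions are reduced there and produced at the dilute (0.00101 M) anode.
With n = 2, Ecell = −(0.0592/2)·log([dilute]/[conc]) = −(0.0592/2)·log(0.00101/0.57) = +0.081 V.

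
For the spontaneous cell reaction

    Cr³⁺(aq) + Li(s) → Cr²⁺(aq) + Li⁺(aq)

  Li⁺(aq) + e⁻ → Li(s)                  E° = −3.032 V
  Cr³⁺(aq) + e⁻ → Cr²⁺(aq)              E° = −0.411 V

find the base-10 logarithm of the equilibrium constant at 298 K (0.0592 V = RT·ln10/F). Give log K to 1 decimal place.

log K = 44.3

The Cr³⁺/Cr²⁺ couple is reduced (cathode); E°cell = −0.411 − (−3.032) = +2.621 V with n = 1.
At equilibrium E = 0, so log K = nE°cell / 0.0592 = (1)(+2.621) / 0.0592 = 44.3.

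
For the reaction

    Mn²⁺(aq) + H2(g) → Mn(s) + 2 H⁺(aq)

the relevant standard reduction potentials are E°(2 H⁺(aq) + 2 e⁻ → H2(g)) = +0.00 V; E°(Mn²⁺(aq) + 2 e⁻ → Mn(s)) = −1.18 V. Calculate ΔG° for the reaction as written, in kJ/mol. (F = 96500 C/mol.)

+228 kJ/mol

In the reaction as written Mn²⁺(aq) is reduced, so the Mn²⁺/Mn couple is the cathode and 2H⁺/H₂ is the anode.
E°cell = −1.18 − (+0.00) = −1.18 V; balancing electrons gives n = 2.
ΔG° = −nFE°cell = −(2)(96500)(−1.18) J/mol = +228 kJ/mol.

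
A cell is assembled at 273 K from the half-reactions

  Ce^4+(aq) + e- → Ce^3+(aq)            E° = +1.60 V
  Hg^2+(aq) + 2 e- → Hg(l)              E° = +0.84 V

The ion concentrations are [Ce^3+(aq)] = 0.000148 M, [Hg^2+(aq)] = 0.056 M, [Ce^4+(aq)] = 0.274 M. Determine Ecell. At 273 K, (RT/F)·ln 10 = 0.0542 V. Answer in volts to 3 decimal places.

Ce⁴⁺/Ce³⁺ is reduced (cathode, E° = +1.60 V) and Hg²⁺/Hg is oxidized (anode).
E°cell = +1.60 − (+0.84) = +0.76 V, with n = 2 electrons transferred.
For the overall reaction 2 Ce^4+(aq) + Hg(l) → 2 Ce^3+(aq) + Hg^2+(aq), Q = ([Ce^3+(aq)]^2·[Hg^2+(aq)]) / [Ce^4+(aq)]^2 = 1.63×10^−8, giving log Q = −7.787.
By the Nernst equation, E = +0.76 − (0.0542/2)·(−7.787) = +0.971 V.

+0.971 V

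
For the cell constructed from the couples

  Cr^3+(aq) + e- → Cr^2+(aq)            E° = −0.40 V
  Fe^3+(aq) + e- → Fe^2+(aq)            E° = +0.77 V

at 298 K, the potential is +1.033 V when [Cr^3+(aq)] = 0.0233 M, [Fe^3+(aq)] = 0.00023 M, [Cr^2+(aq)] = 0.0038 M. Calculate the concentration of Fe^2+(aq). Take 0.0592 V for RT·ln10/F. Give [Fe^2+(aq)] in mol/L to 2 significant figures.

The Fe³⁺/Fe²⁺ couple has the larger reduction potential, so it is the cathode: E°cell = +0.77 − (−0.40) = +1.17 V and n = 1.
Rearranging E = E° − (0.0592/n)·log Q gives log Q = 1(+1.17 − (+1.033))/0.0592 = 2.314.
Balancing electrons gives Fe^3+(aq) + Cr^2+(aq) → Fe^2+(aq) + Cr^3+(aq); thus Q = ([Fe^2+(aq)]·[Cr^3+(aq)]) / ([Fe^3+(aq)]·[Cr^2+(aq)]).
Isolating [Fe^2+(aq)] in Q = 10^{2.314} yields log [Fe^2+(aq)] = −2.112, i.e. 0.0077 M.

0.0077 M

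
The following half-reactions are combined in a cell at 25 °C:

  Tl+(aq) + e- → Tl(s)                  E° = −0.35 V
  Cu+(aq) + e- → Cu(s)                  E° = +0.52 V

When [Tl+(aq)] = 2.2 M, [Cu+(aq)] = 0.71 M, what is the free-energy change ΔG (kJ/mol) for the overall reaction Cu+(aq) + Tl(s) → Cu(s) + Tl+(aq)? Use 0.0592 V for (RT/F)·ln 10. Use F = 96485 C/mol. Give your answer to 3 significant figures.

−81.1 kJ/mol

The standard cell potential is +0.52 − (−0.35) = +0.87 V, with n = 1 electron in the balanced equation.
Q = [Tl+(aq)] / [Cu+(aq)] = 3.1, so log Q = 0.491 and E = +0.87 − (0.0592/1)(0.491) = +0.8409 V.
Then ΔG = −nFE = −1 × 96485 × +0.8409 J/mol = −81.1 kJ/mol.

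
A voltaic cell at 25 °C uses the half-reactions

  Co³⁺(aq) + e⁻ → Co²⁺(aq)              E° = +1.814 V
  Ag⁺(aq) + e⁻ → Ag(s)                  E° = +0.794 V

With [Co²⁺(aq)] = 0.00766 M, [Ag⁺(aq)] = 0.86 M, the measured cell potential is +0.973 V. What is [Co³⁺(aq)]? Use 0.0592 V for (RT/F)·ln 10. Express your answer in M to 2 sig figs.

0.0011 M

With Co³⁺/Co²⁺ at the cathode and Ag⁺/Ag at the anode, E°cell = +1.814 − (+0.794) = +1.020 V (n = 1).
From the Nernst equation, log Q = n(E° − E)/0.0592 = 1·(+1.020 − (+0.973))/0.0592 = 0.794.
The balanced reaction is Co³⁺(aq) + Ag(s) → Co²⁺(aq) + Ag⁺(aq), so Q = ([Co²⁺(aq)]·[Ag⁺(aq)]) / [Co³⁺(aq)].
Substituting the known concentrations and solving, log [Co³⁺(aq)] = −2.975 and [Co³⁺(aq)] = 0.0011 M.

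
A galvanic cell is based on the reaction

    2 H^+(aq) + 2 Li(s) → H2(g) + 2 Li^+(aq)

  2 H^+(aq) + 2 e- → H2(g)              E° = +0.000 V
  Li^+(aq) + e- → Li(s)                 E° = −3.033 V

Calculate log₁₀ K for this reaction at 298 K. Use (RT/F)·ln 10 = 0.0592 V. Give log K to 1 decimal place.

The 2H⁺/H₂ couple is reduced (cathode); E°cell = +0.000 − (−3.033) = +3.033 V with n = 2.
At equilibrium E = 0, so log K = nE°cell / 0.0592 = (2)(+3.033) / 0.0592 = 102.5.

log K = 102.5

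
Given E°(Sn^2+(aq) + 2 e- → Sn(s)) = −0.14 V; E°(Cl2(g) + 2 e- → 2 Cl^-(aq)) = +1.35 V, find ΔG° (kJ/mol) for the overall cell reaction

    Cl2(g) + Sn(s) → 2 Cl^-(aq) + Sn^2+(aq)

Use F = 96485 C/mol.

−288 kJ/mol

In the reaction as written Cl2(g) is reduced, so the Cl₂/Cl⁻ couple is the cathode and Sn²⁺/Sn is the anode.
E°cell = +1.35 − (−0.14) = +1.49 V; balancing electrons gives n = 2.
ΔG° = −nFE°cell = −(2)(96485)(+1.49) J/mol = −288 kJ/mol.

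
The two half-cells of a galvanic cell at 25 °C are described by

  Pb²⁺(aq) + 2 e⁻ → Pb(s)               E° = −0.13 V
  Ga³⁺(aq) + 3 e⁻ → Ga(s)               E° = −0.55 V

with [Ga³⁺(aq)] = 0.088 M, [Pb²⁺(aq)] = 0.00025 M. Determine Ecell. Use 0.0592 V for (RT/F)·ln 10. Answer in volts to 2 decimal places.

Since E°(Pb²⁺/Pb) > E°(Ga³⁺/Ga), Pb²⁺/Pb serves as the cathode.
E°cell = −0.13 − (−0.55) = +0.42 V, with n = 6 electrons transferred.
For the overall reaction 3 Pb²⁺(aq) + 2 Ga(s) → 3 Pb(s) + 2 Ga³⁺(aq), Q = [Ga³⁺(aq)]^2 / [Pb²⁺(aq)]^3 = 4.96×10^8, giving log Q = 8.695.
E = E° − (0.0592/n)·log Q = +0.42 − (0.0592/6)(8.695) = +0.33 V.

+0.33 V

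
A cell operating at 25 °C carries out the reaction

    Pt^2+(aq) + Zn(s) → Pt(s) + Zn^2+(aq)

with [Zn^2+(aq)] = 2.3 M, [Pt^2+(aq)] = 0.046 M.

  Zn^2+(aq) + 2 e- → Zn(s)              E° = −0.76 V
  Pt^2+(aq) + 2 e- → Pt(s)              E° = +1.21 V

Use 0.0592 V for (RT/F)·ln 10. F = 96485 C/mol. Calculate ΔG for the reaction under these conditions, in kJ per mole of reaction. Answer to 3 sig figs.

E°cell = +1.21 − (−0.76) = +1.97 V; the balanced reaction transfers n = 2 electrons.
Q = [Zn^2+(aq)] / [Pt^2+(aq)] = 50, so log Q = 1.699 and E = +1.97 − (0.0592/2)(1.699) = +1.9197 V.
Then ΔG = −nFE = −2 × 96485 × +1.9197 J/mol = −370 kJ/mol.

−370 kJ/mol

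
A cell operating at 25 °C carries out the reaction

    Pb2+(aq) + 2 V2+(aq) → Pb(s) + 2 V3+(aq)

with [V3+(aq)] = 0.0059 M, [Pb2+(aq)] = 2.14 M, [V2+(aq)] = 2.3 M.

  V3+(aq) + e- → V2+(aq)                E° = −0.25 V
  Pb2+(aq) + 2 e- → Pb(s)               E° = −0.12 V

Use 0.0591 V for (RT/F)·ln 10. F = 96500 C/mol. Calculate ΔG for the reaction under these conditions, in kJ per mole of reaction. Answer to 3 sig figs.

−56.5 kJ/mol

With Pb²⁺/Pb reduced at the cathode, E°cell = −0.12 − (−0.25) = +0.13 V and n = 2.
Q = [V3+(aq)]^2 / ([Pb2+(aq)]·[V2+(aq)]^2) = 3.07×10^−6, so log Q = −5.512 and E = +0.13 − (0.0591/2)(−5.512) = +0.2929 V.
Finally ΔG = −nFE = −(2)(96500 C/mol)(+0.2929 V) = −56.5 kJ/mol.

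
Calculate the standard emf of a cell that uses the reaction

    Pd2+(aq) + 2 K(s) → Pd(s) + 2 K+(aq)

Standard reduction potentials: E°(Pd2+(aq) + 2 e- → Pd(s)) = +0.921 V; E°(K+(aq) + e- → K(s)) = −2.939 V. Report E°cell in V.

In the reaction as written, Pd2+(aq) is reduced (cathode) and K+(aq) is produced by oxidation at the anode.
E°cell = E°(cathode) − E°(anode) = +0.921 − (−2.939) = +3.860 V.

+3.860 V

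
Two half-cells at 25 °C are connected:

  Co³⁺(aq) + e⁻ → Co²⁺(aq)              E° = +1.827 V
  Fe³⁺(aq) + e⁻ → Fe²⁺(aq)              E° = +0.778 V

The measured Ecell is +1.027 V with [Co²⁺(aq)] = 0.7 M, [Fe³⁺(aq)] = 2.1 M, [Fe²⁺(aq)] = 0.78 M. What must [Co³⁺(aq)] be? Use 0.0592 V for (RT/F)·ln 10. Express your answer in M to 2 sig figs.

0.80 M

Co³⁺/Co²⁺ is the cathode (higher E°); E°cell = +1.827 − (+0.778) = +1.049 V with n = 1.
From the Nernst equation, log Q = n(E° − E)/0.0592 = 1·(+1.049 − (+1.027))/0.0592 = 0.372.
The balanced reaction is Co³⁺(aq) + Fe²⁺(aq) → Co²⁺(aq) + Fe³⁺(aq), so Q = ([Co²⁺(aq)]·[Fe³⁺(aq)]) / ([Co³⁺(aq)]·[Fe²⁺(aq)]).
Isolating [Co³⁺(aq)] in Q = 10^{0.372} yields log [Co³⁺(aq)] = −0.097, i.e. 0.80 M.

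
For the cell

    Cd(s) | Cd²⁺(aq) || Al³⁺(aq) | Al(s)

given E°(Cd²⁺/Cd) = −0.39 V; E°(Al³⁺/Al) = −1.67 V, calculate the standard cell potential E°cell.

−1.28 V

By convention the left-hand electrode in cell notation is the anode (oxidation) and the right-hand electrode is the cathode (reduction).
E°cell = E°(right) − E°(left) = −1.67 − (−0.39) = −1.28 V.
The negative sign shows that, as written, the cell would require an external voltage to drive the reaction.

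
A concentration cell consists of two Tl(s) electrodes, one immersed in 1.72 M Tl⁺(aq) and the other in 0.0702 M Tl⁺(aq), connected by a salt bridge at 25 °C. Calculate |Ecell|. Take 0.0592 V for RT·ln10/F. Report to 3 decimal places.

0.082 V

For a concentration cell E°cell = 0, since both electrodes use the same couple.
The compartment with the higher Tl⁺(aq) concentration (1.72 M) acts as the cathode; ions are reduced there and produced at the dilute (0.0702 M) anode.
With n = 1, Ecell = −(0.0592/1)·log([dilute]/[conc]) = −(0.0592/1)·log(0.0702/1.72) = +0.082 V.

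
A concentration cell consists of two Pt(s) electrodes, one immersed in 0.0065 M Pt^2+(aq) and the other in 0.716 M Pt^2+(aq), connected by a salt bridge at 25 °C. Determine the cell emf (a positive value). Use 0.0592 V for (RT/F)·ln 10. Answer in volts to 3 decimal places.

0.060 V

For a concentration cell E°cell = 0, since both electrodes use the same couple.
The compartment with the higher Pt^2+(aq) concentration (0.716 M) acts as the cathode; ions are reduced there and produced at the dilute (0.0065 M) anode.
With n = 2, Ecell = −(0.0592/2)·log([dilute]/[conc]) = −(0.0592/2)·log(0.0065/0.716) = +0.060 V.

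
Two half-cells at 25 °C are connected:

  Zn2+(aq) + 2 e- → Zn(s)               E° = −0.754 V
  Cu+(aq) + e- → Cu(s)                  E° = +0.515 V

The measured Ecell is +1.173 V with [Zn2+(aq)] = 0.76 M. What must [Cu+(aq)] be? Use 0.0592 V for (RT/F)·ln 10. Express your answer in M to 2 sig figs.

0.021 M

With Cu⁺/Cu at the cathode and Zn²⁺/Zn at the anode, E°cell = +0.515 − (−0.754) = +1.269 V (n = 2).
Since E = E° − (0.0592/n)·log Q, log Q = n(E° − E)/0.0592 = 3.243.
The balanced reaction is 2 Cu+(aq) + Zn(s) → 2 Cu(s) + Zn2+(aq), so Q = [Zn2+(aq)] / [Cu+(aq)]^2.
Substituting the known concentrations and solving, log [Cu+(aq)] = −1.681 and [Cu+(aq)] = 0.021 M.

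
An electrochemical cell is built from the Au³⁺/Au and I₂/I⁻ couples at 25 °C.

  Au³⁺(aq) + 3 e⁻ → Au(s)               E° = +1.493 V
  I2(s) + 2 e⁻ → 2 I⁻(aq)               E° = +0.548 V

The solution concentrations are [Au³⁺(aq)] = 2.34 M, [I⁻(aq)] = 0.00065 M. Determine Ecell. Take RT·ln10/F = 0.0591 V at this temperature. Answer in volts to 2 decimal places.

The Au³⁺/Au couple has the more positive E°, so it is the cathode; I₂/I⁻ is the anode.
E°cell = E°cat − E°an = +1.493 − (+0.548) = +0.945 V; n = 6.
Balancing gives 2 Au³⁺(aq) + 6 I⁻(aq) → 2 Au(s) + 3 I2(s); hence Q = 1 / ([Au³⁺(aq)]^2·[I⁻(aq)]^6) = 2.42×10^18 (log Q = 18.384).
By the Nernst equation, E = +0.945 − (0.0591/6)·(18.384) = +0.76 V.

+0.76 V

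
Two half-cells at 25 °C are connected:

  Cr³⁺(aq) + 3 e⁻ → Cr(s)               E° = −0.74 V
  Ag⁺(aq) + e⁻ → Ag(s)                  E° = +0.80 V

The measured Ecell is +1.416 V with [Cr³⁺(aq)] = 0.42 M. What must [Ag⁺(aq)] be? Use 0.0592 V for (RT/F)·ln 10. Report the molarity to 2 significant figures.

Ag⁺/Ag is the cathode (higher E°); E°cell = +0.80 − (−0.74) = +1.54 V with n = 3.
Since E = E° − (0.0592/n)·log Q, log Q = n(E° − E)/0.0592 = 6.284.
For 3 Ag⁺(aq) + Cr(s) → 3 Ag(s) + Cr³⁺(aq), the reaction quotient is Q = [Cr³⁺(aq)] / [Ag⁺(aq)]^3.
Isolating [Ag⁺(aq)] in Q = 10^{6.284} yields log [Ag⁺(aq)] = −2.220, i.e. 0.0060 M.

0.0060 M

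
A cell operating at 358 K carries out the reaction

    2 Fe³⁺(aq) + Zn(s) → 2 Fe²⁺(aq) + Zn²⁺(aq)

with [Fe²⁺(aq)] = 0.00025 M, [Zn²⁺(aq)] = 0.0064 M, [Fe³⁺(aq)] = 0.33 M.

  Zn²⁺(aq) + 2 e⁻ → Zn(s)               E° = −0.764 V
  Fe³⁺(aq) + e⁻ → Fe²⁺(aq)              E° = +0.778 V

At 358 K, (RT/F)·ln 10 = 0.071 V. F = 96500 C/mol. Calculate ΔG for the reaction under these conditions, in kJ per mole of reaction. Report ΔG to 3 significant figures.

The standard cell potential is +0.778 − (−0.764) = +1.542 V, with n = 2 electrons in the balanced equation.
The reaction quotient is ([Fe²⁺(aq)]^2·[Zn²⁺(aq)]) / [Fe³⁺(aq)]^2 = 3.67×10^−9; by Nernst, E = +1.542 − (0.071/2)(−8.435) = +1.8414 V.
Finally ΔG = −nFE = −(2)(96500 C/mol)(+1.8414 V) = −355 kJ/mol.

−355 kJ/mol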